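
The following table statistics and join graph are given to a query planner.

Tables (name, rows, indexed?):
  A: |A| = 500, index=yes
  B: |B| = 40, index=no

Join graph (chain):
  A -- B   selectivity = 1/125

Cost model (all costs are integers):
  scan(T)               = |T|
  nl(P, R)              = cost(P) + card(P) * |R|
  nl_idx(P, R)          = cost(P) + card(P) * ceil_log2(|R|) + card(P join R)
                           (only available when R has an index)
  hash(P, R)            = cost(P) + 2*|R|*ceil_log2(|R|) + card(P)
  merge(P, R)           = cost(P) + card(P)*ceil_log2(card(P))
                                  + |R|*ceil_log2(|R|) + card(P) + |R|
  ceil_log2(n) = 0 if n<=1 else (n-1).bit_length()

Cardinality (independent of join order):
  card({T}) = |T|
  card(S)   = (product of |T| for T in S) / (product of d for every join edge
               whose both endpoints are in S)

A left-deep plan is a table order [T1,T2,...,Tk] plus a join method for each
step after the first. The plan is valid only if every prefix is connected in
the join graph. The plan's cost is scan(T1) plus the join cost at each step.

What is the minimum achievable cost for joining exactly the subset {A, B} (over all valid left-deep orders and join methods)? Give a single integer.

Selinger DP over subsets of {A,B}:
  {A}: scan cost=500, card=500
  {B}: scan cost=40, card=40
  {AB}: card=160; try (A,nl_idx)→560, (B,hash)→1480, (A,merge)→5320, (B,merge)→5780, (A,hash)→9080, (A,nl)→20040 …(+1); best=560 via (A,nl_idx)

560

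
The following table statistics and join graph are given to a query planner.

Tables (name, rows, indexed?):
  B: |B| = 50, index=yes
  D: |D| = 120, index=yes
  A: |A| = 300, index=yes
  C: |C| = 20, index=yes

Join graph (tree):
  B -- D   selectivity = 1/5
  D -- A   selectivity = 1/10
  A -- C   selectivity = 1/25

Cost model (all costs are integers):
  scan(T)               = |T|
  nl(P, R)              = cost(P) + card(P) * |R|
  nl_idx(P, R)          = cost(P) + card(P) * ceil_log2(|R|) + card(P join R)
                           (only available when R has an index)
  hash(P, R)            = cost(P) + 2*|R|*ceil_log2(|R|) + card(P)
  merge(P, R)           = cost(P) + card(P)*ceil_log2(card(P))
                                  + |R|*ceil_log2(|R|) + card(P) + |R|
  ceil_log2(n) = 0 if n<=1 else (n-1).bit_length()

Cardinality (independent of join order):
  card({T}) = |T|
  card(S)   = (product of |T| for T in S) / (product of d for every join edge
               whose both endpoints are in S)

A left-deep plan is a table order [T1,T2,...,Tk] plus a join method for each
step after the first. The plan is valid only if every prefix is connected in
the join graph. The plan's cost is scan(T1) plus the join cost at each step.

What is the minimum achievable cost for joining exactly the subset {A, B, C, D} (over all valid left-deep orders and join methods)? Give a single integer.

Selinger DP over subsets of {A,B,C,D}:
  {B}: scan cost=50, card=50
  {D}: scan cost=120, card=120
  {A}: scan cost=300, card=300
  {C}: scan cost=20, card=20
  {BD}: card=1200; try (B,hash)→840, (D,merge)→1360, (B,merge)→1430, (D,nl_idx)→1600, (D,hash)→1780, (B,nl_idx)→2040 …(+2); best=840 via (B,hash)
  {AD}: card=3600; try (D,hash)→2280, (A,merge)→4080, (D,merge)→4260, (A,nl_idx)→4800, (A,hash)→5640, (D,nl_idx)→6000 …(+2); best=2280 via (D,hash)
  {AC}: card=240; try (A,nl_idx)→440, (C,hash)→800, (C,nl_idx)→2040, (A,merge)→3140, (C,merge)→3420, (A,hash)→5440 …(+2); best=440 via (A,nl_idx)
  {ABD}: card=36000; try (B,hash)→6480, (A,hash)→7440, (A,merge)→18240, (A,nl_idx)→47640, (B,merge)→49430, (B,nl_idx)→59880 …(+2); best=6480 via (B,hash)
  {ACD}: card=2880; try (D,hash)→2360, (D,merge)→3560, (D,nl_idx)→5000, (C,hash)→6080, (C,nl_idx)→23160, (D,nl)→29240 …(+2); best=2360 via (D,hash)
  {ABCD}: card=28800; try (B,hash)→5840, (B,merge)→40150, (C,hash)→42680, (B,nl_idx)→48440, (B,nl)→146360, (C,nl_idx)→215280 …(+2); best=5840 via (B,hash)

5840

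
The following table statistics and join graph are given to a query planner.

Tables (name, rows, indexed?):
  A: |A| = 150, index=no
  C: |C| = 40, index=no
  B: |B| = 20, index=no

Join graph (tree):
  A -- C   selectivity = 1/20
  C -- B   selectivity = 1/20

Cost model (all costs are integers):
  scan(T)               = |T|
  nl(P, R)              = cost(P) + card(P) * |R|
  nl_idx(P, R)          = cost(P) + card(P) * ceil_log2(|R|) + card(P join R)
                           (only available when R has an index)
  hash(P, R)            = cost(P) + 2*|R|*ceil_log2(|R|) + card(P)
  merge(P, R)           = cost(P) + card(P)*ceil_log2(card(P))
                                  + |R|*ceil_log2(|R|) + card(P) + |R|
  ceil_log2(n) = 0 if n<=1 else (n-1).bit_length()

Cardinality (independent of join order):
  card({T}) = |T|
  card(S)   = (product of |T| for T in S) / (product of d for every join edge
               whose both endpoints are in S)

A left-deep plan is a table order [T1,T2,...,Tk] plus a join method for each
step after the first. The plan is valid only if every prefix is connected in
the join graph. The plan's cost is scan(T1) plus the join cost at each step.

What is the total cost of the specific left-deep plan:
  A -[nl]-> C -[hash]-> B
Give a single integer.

6650

step 1: scan A: cost=150, card=150
step 2: join C via nl
    card(P join C) = 150*40/(20) = 300
    cost = 150 + 150*40 = 6150
step 3: join B via hash
    card(P join B) = 300*20/(20) = 300
    cost = 6150 + 2*20*5 + 300 = 6650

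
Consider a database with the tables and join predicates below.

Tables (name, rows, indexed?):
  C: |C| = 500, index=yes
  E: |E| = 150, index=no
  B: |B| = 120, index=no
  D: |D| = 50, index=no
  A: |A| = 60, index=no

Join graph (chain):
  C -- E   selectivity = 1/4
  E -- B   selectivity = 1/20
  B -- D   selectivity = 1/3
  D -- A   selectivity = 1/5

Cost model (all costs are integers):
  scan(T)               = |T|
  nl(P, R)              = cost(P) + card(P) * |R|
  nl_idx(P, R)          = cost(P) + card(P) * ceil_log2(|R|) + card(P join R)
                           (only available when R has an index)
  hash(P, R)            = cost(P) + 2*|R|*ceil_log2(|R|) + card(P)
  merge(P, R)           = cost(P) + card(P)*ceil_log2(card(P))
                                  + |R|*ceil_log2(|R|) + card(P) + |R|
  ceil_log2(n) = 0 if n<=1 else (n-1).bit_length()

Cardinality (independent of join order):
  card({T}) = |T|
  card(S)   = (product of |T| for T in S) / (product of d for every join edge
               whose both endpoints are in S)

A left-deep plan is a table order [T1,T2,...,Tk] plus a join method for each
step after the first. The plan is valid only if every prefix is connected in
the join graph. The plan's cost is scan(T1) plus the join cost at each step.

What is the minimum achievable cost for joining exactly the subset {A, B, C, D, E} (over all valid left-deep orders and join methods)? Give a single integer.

208200

Selinger DP over subsets of {A,B,C,D,E}:
  {C}: scan cost=500, card=500
  {E}: scan cost=150, card=150
  {B}: scan cost=120, card=120
  {D}: scan cost=50, card=50
  {A}: scan cost=60, card=60
  {CE}: card=18750; try (E,hash)→3400, (C,merge)→6500, (E,merge)→6850, (C,hash)→9300, (C,nl_idx)→20250, (C,nl)→75150 …(+1); best=3400 via (E,hash)
  {BE}: card=900; try (B,hash)→1980, (E,merge)→2430, (B,merge)→2460, (E,hash)→2640, (E,nl)→18120, (B,nl)→18150; best=1980 via (B,hash)
  {BD}: card=2000; try (D,hash)→840, (B,merge)→1360, (D,merge)→1430, (B,hash)→1780, (B,nl)→6050, (D,nl)→6120; best=840 via (D,hash)
  {AD}: card=600; try (D,hash)→720, (A,hash)→820, (A,merge)→820, (D,merge)→830, (A,nl)→3050, (D,nl)→3060; best=720 via (D,hash)
  {BCE}: card=112500; try (C,hash)→11880, (C,merge)→16880, (B,hash)→23830, (C,nl_idx)→122580, (B,merge)→304360, (C,nl)→451980 …(+1); best=11880 via (C,hash)
  {BDE}: card=15000; try (D,hash)→3480, (E,hash)→5240, (D,merge)→12230, (E,merge)→26190, (D,nl)→46980, (E,nl)→300840; best=3480 via (D,hash)
  {ABD}: card=24000; try (B,hash)→3000, (A,hash)→3560, (B,merge)→8280, (A,merge)→25260, (B,nl)→72720, (A,nl)→120840; best=3000 via (B,hash)
  {BCDE}: card=1875000; try (C,hash)→27480, (D,hash)→124980, (C,merge)→233480, (C,nl_idx)→2013480, (D,merge)→2037230, (D,nl)→5636880 …(+1); best=27480 via (C,hash)
  {ABDE}: card=180000; try (A,hash)→19200, (E,hash)→29400, (A,merge)→228900, (E,merge)→388350, (A,nl)→903480, (E,nl)→3603000; best=19200 via (A,hash)
  {ABCDE}: card=22500000; try (C,hash)→208200, (A,hash)→1903200, (C,merge)→3444200, (C,nl_idx)→24139200, (A,merge)→41277900, (C,nl)→90019200 …(+1); best=208200 via (C,hash)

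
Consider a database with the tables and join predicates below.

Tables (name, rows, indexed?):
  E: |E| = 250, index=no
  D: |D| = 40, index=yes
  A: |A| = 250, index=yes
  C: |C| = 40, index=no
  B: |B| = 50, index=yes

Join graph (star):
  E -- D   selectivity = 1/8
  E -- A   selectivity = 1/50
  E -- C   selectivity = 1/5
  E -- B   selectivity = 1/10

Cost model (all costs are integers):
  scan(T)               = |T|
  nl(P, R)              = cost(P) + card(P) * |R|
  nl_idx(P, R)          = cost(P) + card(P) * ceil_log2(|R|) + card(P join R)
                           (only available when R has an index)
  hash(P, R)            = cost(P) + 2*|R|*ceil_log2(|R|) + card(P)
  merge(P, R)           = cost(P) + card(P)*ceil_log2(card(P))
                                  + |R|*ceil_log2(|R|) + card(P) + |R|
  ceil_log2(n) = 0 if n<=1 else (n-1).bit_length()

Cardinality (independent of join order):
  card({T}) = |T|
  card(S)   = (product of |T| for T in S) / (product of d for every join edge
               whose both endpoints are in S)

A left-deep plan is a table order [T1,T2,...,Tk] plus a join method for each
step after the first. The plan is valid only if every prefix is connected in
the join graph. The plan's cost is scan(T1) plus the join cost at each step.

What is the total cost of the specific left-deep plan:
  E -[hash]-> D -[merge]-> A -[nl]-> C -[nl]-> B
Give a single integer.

step 1: scan E: cost=250, card=250
step 2: join D via hash
    card(P join D) = 250*40/(8) = 1250
    cost = 250 + 2*40*6 + 250 = 980
step 3: join A via merge
    card(P join A) = 1250*250/(50) = 6250
    cost = 980 + 1250*11 + 250*8 + 1250 + 250 = 18230
step 4: join C via nl
    card(P join C) = 6250*40/(5) = 50000
    cost = 18230 + 6250*40 = 268230
step 5: join B via nl
    card(P join B) = 50000*50/(10) = 250000
    cost = 268230 + 50000*50 = 2768230

2768230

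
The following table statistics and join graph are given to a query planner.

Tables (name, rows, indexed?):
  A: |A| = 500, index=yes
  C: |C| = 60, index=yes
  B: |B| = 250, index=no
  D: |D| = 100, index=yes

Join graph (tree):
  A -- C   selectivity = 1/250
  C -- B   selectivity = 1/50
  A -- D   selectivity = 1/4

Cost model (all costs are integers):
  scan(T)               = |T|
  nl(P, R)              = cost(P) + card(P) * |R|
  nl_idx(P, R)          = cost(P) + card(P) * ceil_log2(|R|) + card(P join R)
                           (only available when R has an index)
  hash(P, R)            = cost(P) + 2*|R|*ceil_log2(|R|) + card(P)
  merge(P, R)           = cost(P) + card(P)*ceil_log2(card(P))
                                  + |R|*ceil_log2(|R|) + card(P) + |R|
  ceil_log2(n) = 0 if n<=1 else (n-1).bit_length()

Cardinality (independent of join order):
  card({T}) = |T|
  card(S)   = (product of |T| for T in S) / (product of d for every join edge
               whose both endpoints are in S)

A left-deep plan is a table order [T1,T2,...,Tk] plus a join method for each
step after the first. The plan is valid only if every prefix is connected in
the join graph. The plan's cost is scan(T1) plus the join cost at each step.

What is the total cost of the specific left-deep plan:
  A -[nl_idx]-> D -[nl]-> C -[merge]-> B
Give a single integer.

step 1: scan A: cost=500, card=500
step 2: join D via nl_idx
    card(P join D) = 500*100/(4) = 12500
    cost = 500 + 500*7 + 12500 = 16500
step 3: join C via nl
    card(P join C) = 12500*60/(250) = 3000
    cost = 16500 + 12500*60 = 766500
step 4: join B via merge
    card(P join B) = 3000*250/(50) = 15000
    cost = 766500 + 3000*12 + 250*8 + 3000 + 250 = 807750

807750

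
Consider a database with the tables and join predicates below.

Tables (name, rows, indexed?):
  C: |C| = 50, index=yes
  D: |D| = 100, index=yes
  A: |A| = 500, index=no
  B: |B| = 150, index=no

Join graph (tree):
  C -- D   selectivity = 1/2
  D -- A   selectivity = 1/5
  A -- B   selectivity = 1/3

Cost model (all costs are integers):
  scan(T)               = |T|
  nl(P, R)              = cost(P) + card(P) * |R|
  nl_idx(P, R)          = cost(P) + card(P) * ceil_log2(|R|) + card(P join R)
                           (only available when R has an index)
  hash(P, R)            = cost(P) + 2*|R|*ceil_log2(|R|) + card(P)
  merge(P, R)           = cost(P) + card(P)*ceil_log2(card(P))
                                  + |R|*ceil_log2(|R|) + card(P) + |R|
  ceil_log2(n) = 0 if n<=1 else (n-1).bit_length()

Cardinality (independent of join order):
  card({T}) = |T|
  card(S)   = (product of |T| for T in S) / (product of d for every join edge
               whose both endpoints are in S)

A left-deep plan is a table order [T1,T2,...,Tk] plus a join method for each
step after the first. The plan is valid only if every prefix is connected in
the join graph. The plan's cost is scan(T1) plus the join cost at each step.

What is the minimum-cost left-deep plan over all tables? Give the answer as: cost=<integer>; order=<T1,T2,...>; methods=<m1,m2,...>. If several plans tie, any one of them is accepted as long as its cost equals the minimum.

cost=264700; order=D,C,A,B; methods=hash,hash,hash

Selinger DP (subsets sized 1..n):
  {C}: scan cost=50, card=50
  {D}: scan cost=100, card=100
  {A}: scan cost=500, card=500
  {B}: scan cost=150, card=150
  {CD}: card=2500; try (C,hash)→800, (D,merge)→1200, (C,merge)→1250, (D,hash)→1500, (D,nl_idx)→2900, (C,nl_idx)→3200 …(+2); best=800 via (C,hash)
  {AD}: card=10000; try (D,hash)→2400, (A,merge)→5900, (D,merge)→6300, (A,hash)→9200, (D,nl_idx)→14000, (A,nl)→50100 …(+1); best=2400 via (D,hash)
  {AB}: card=25000; try (B,hash)→3400, (A,merge)→6500, (B,merge)→6850, (A,hash)→9300, (A,nl)→75150, (B,nl)→75500; best=3400 via (B,hash)
  {ACD}: card=250000; try (A,hash)→12300, (C,hash)→13000, (A,merge)→38300, (C,merge)→152750, (C,nl_idx)→312400, (C,nl)→502400 …(+1); best=12300 via (A,hash)
  {ABD}: card=500000; try (B,hash)→14800, (D,hash)→29800, (B,merge)→153750, (D,merge)→404200, (D,nl_idx)→678400, (B,nl)→1502400 …(+1); best=14800 via (B,hash)
  {ABCD}: card=12500000; try (B,hash)→264700, (C,hash)→515400, (B,merge)→4763650, (C,merge)→10015150, (C,nl_idx)→15514800, (C,nl)→25014800 …(+1); best=264700 via (B,hash)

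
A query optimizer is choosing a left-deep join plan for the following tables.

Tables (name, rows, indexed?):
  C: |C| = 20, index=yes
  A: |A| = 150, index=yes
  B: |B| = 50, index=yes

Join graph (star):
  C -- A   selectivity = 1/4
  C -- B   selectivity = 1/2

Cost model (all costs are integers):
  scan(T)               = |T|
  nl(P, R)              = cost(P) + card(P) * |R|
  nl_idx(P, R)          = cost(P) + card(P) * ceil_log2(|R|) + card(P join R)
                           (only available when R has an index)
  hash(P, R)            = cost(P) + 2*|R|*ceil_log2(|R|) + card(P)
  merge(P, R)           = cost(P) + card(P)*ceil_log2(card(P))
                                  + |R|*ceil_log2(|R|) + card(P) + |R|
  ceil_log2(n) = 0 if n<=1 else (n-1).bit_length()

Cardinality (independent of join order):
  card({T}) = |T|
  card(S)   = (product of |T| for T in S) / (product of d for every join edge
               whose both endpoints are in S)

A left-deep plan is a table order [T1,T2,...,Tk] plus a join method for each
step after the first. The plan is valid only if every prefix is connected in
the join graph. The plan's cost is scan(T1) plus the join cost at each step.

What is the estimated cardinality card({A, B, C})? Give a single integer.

18750

Tables in S: A(150), B(50), C(20)
Edges inside S: C-A(d=4), C-B(d=2)
numerator = 150 * 50 * 20 = 150000
denominator = 4 * 2 = 8
card(S) = 150000 / 8 = 18750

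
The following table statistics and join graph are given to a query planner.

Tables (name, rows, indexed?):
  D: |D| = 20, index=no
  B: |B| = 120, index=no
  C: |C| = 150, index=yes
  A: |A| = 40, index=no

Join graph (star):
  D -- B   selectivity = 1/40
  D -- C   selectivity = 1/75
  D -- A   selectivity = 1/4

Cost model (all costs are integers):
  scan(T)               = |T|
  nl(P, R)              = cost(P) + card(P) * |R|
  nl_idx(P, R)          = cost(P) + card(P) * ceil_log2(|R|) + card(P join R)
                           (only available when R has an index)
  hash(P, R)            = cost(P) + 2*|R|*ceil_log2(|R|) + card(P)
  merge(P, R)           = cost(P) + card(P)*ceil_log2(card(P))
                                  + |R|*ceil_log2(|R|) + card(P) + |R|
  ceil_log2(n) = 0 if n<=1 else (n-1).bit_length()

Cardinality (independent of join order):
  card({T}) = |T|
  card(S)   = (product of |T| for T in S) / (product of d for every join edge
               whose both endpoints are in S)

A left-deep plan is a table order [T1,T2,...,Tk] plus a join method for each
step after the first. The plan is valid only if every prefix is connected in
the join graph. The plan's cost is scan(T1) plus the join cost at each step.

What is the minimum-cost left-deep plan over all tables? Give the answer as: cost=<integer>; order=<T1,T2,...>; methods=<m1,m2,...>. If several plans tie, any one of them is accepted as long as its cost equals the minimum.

Selinger DP (subsets sized 1..n):
  {D}: scan cost=20, card=20
  {B}: scan cost=120, card=120
  {C}: scan cost=150, card=150
  {A}: scan cost=40, card=40
  {BD}: card=60; try (D,hash)→440, (B,merge)→1100, (D,merge)→1200, (B,hash)→1720, (B,nl)→2420, (D,nl)→2520; best=440 via (D,hash)
  {CD}: card=40; try (C,nl_idx)→220, (D,hash)→500, (C,merge)→1490, (D,merge)→1620, (C,hash)→2440, (C,nl)→3020 …(+1); best=220 via (C,nl_idx)
  {AD}: card=200; try (D,hash)→280, (A,merge)→420, (D,merge)→440, (A,hash)→520, (A,nl)→820, (D,nl)→840; best=280 via (D,hash)
  {BCD}: card=120; try (C,nl_idx)→1040, (B,merge)→1460, (B,hash)→1940, (C,merge)→2210, (C,hash)→2900, (B,nl)→5020 …(+1); best=1040 via (C,nl_idx)
  {ABD}: card=600; try (A,hash)→980, (A,merge)→1140, (B,hash)→2160, (A,nl)→2840, (B,merge)→3040, (B,nl)→24280; best=980 via (A,hash)
  {ACD}: card=400; try (A,hash)→740, (A,merge)→780, (A,nl)→1820, (C,nl_idx)→2280, (C,hash)→2880, (C,merge)→3430 …(+1); best=740 via (A,hash)
  {ABCD}: card=1200; try (A,hash)→1640, (A,merge)→2280, (B,hash)→2820, (C,hash)→3980, (B,merge)→5700, (A,nl)→5840 …(+4); best=1640 via (A,hash)

cost=1640; order=B,D,C,A; methods=hash,nl_idx,hash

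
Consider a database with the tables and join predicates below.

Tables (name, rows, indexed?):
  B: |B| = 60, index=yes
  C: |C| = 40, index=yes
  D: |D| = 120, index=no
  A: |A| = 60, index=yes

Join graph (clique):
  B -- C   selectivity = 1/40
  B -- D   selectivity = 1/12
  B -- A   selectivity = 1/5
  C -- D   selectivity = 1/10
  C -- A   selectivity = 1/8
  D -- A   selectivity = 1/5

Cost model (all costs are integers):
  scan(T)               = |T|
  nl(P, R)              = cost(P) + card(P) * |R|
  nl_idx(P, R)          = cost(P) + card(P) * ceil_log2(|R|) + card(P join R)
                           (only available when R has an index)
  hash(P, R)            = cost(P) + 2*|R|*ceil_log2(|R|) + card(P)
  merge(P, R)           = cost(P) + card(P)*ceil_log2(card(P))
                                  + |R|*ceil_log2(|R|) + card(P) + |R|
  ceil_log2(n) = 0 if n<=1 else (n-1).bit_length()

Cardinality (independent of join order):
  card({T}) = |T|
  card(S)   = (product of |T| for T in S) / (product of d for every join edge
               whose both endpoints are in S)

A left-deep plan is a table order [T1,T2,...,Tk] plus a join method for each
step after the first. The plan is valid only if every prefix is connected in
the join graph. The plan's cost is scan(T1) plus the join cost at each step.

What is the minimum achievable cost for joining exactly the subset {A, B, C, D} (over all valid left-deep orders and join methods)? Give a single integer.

Selinger DP over subsets of {A,B,C,D}:
  {B}: scan cost=60, card=60
  {C}: scan cost=40, card=40
  {D}: scan cost=120, card=120
  {A}: scan cost=60, card=60
  {BC}: card=60; try (B,nl_idx)→340, (C,nl_idx)→480, (C,hash)→600, (B,merge)→740, (C,merge)→760, (B,hash)→800 …(+2); best=340 via (B,nl_idx)
  {BD}: card=600; try (B,hash)→960, (D,merge)→1440, (B,nl_idx)→1440, (B,merge)→1500, (D,hash)→1800, (D,nl)→7260 …(+1); best=960 via (B,hash)
  {AB}: card=720; try (B,hash)→840, (A,hash)→840, (B,merge)→900, (A,merge)→900, (B,nl_idx)→1140, (A,nl_idx)→1140 …(+2); best=840 via (B,hash)
  {CD}: card=480; try (C,hash)→720, (D,merge)→1280, (C,nl_idx)→1320, (C,merge)→1360, (D,hash)→1760, (D,nl)→4840 …(+1); best=720 via (C,hash)
  {AC}: card=300; try (A,nl_idx)→580, (C,hash)→600, (C,nl_idx)→720, (A,merge)→740, (C,merge)→760, (A,hash)→800 …(+2); best=580 via (A,nl_idx)
  {AD}: card=1440; try (A,hash)→960, (D,merge)→1440, (A,merge)→1500, (D,hash)→1800, (A,nl_idx)→2280, (D,nl)→7260 …(+1); best=960 via (A,hash)
  {BCD}: card=60; try (D,merge)→1720, (B,hash)→1920, (C,hash)→2040, (D,hash)→2080, (B,nl_idx)→3660, (C,nl_idx)→4620 …(+5); best=1720 via (D,merge)
  {ABC}: card=90; try (A,nl_idx)→790, (A,hash)→1120, (A,merge)→1180, (B,hash)→1600, (C,hash)→2040, (B,nl_idx)→2470 …(+6); best=790 via (A,nl_idx)
  {ABD}: card=1440; try (A,hash)→2280, (B,hash)→3120, (D,hash)→3240, (A,nl_idx)→6000, (A,merge)→7980, (D,merge)→9720 …(+5); best=2280 via (A,hash)
  {ACD}: card=720; try (A,hash)→1920, (D,hash)→2560, (C,hash)→2880, (A,nl_idx)→4320, (D,merge)→4540, (A,merge)→5940 …(+5); best=1920 via (A,hash)
  {ABCD}: card=18; try (A,nl_idx)→2098, (D,merge)→2470, (A,hash)→2500, (D,hash)→2560, (A,merge)→2560, (B,hash)→3360 …(+9); best=2098 via (A,nl_idx)

2098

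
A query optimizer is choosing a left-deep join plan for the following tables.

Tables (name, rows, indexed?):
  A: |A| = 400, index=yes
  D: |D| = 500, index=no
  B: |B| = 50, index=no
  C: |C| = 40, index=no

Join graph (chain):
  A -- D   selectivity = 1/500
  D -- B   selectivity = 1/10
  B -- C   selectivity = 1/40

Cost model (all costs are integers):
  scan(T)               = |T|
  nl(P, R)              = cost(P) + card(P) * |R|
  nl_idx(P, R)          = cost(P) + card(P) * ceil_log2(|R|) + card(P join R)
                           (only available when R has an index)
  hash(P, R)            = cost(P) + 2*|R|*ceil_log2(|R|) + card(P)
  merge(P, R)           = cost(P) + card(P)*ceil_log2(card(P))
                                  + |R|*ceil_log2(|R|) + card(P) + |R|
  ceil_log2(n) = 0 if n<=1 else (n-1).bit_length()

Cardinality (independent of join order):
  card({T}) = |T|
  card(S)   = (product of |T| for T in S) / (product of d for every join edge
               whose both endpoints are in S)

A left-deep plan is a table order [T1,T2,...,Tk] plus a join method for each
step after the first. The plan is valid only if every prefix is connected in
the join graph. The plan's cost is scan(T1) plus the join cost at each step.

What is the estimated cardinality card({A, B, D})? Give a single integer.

2000

Tables in S: A(400), B(50), D(500)
Edges inside S: A-D(d=500), D-B(d=10)
numerator = 400 * 50 * 500 = 10000000
denominator = 500 * 10 = 5000
card(S) = 10000000 / 5000 = 2000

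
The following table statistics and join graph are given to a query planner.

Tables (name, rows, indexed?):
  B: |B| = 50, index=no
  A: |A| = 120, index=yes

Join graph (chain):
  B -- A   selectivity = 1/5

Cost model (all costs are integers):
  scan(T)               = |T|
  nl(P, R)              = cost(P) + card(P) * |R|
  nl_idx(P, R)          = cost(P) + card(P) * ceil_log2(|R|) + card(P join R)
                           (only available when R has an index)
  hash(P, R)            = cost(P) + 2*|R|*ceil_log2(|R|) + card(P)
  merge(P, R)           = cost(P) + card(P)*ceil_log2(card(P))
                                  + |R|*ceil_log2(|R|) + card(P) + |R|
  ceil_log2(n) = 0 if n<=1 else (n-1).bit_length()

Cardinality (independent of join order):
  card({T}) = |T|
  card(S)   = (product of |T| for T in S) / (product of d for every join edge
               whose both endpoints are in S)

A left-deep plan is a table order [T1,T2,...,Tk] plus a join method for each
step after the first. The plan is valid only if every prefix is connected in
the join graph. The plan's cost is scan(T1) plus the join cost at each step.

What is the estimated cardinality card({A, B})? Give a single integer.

1200

Tables in S: A(120), B(50)
Edges inside S: B-A(d=5)
numerator = 120 * 50 = 6000
denominator = 5 = 5
card(S) = 6000 / 5 = 1200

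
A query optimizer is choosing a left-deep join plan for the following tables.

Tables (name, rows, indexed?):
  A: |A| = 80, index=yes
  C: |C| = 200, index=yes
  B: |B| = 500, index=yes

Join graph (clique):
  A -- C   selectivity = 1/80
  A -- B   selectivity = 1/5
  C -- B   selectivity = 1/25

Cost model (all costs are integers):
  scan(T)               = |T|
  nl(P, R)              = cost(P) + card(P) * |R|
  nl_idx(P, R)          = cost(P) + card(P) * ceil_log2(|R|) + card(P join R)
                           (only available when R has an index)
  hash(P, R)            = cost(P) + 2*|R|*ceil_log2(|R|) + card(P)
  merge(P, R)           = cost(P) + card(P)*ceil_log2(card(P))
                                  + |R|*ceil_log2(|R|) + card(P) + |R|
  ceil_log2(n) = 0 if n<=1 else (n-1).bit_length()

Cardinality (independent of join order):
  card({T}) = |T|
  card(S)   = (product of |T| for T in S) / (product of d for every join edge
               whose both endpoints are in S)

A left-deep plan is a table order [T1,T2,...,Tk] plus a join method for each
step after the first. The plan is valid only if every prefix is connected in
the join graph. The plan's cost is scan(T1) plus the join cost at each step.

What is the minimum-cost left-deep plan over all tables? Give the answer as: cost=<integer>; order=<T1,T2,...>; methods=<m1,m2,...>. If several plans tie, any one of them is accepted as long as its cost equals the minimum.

cost=3520; order=A,C,B; methods=nl_idx,nl_idx

Selinger DP (subsets sized 1..n):
  {A}: scan cost=80, card=80
  {C}: scan cost=200, card=200
  {B}: scan cost=500, card=500
  {AC}: card=200; try (C,nl_idx)→920, (A,hash)→1520, (A,nl_idx)→1800, (C,merge)→2520, (A,merge)→2640, (C,hash)→3360 …(+2); best=920 via (C,nl_idx)
  {AB}: card=8000; try (A,hash)→2120, (B,merge)→5720, (A,merge)→6140, (B,nl_idx)→8800, (B,hash)→9160, (A,nl_idx)→12000 …(+2); best=2120 via (A,hash)
  {BC}: card=4000; try (C,hash)→4200, (B,nl_idx)→6000, (B,merge)→7000, (C,merge)→7300, (C,nl_idx)→8500, (B,hash)→9400 …(+2); best=4200 via (C,hash)
  {ABC}: card=800; try (B,nl_idx)→3520, (B,merge)→7720, (A,hash)→9320, (B,hash)→10120, (C,hash)→13320, (A,nl_idx)→33000 …(+6); best=3520 via (B,nl_idx)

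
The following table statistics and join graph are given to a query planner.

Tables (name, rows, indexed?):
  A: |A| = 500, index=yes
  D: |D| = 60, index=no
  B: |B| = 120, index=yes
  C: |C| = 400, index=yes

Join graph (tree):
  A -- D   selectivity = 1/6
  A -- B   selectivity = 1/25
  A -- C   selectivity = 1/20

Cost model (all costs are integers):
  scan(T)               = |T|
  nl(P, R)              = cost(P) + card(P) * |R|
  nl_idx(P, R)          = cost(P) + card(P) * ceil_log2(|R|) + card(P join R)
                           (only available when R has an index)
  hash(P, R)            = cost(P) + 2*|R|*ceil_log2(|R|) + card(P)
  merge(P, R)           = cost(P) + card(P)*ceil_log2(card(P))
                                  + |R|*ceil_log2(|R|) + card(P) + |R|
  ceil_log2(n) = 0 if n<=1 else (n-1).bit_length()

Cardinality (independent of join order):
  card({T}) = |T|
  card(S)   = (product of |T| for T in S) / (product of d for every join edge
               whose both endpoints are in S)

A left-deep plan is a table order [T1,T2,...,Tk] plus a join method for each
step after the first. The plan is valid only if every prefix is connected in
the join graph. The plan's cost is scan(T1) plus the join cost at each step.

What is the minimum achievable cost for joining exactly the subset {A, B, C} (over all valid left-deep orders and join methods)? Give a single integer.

12280

Selinger DP over subsets of {A,B,C}:
  {A}: scan cost=500, card=500
  {B}: scan cost=120, card=120
  {C}: scan cost=400, card=400
  {AB}: card=2400; try (B,hash)→2680, (A,nl_idx)→3600, (A,merge)→6080, (B,nl_idx)→6400, (B,merge)→6460, (A,hash)→9240 …(+2); best=2680 via (B,hash)
  {AC}: card=10000; try (C,hash)→8200, (A,merge)→9400, (C,merge)→9500, (A,hash)→9800, (A,nl_idx)→14000, (C,nl_idx)→15000 …(+2); best=8200 via (C,hash)
  {ABC}: card=48000; try (C,hash)→12280, (B,hash)→19880, (C,merge)→37880, (C,nl_idx)→72280, (B,nl_idx)→126200, (B,merge)→159160 …(+2); best=12280 via (C,hash)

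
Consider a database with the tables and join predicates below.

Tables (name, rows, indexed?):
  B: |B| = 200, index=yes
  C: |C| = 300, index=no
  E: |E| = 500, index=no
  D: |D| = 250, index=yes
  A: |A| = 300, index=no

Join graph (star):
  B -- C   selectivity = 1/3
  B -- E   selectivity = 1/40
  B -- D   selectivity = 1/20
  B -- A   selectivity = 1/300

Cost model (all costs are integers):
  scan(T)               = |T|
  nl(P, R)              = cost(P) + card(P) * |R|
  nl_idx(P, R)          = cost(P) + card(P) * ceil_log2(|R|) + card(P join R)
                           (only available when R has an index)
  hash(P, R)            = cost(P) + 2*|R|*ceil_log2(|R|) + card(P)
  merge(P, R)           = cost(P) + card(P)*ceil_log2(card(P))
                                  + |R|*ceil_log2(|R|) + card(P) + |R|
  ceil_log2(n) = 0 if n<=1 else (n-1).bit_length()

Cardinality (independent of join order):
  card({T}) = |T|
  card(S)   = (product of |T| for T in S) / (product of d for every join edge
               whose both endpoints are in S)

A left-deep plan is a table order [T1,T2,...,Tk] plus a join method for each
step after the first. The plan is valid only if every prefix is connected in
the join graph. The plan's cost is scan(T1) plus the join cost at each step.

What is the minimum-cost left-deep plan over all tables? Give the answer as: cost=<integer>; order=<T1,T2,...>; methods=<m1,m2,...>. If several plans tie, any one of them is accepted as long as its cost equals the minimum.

Selinger DP (subsets sized 1..n):
  {B}: scan cost=200, card=200
  {C}: scan cost=300, card=300
  {E}: scan cost=500, card=500
  {D}: scan cost=250, card=250
  {A}: scan cost=300, card=300
  {BC}: card=20000; try (B,hash)→3800, (C,merge)→5000, (B,merge)→5100, (C,hash)→5800, (B,nl_idx)→22700, (C,nl)→60200 …(+1); best=3800 via (B,hash)
  {BE}: card=2500; try (B,hash)→4200, (E,merge)→7000, (B,nl_idx)→7000, (B,merge)→7300, (E,hash)→9400, (E,nl)→100200 …(+1); best=4200 via (B,hash)
  {BD}: card=2500; try (B,hash)→3700, (D,merge)→4250, (D,nl_idx)→4300, (B,merge)→4300, (D,hash)→4400, (B,nl_idx)→4750 …(+2); best=3700 via (B,hash)
  {AB}: card=200; try (B,nl_idx)→2900, (B,hash)→3800, (A,merge)→5000, (B,merge)→5100, (A,hash)→5800, (A,nl)→60200 …(+1); best=2900 via (B,nl_idx)
  {BCE}: card=250000; try (C,hash)→12100, (E,hash)→32800, (C,merge)→39700, (E,merge)→328800, (C,nl)→754200, (E,nl)→10003800; best=12100 via (C,hash)
  {BCD}: card=250000; try (C,hash)→11600, (D,hash)→27800, (C,merge)→39200, (D,merge)→326050, (D,nl_idx)→413800, (C,nl)→753700 …(+1); best=11600 via (C,hash)
  {ABC}: card=20000; try (C,merge)→7700, (C,hash)→8500, (A,hash)→29200, (C,nl)→62900, (A,merge)→326800, (A,nl)→6003800; best=7700 via (C,merge)
  {BDE}: card=31250; try (D,hash)→10700, (E,hash)→15200, (D,merge)→38950, (E,merge)→41200, (D,nl_idx)→55450, (D,nl)→629200 …(+1); best=10700 via (D,hash)
  {ABE}: card=2500; try (E,merge)→9700, (E,hash)→12100, (A,hash)→12100, (A,merge)→39700, (E,nl)→102900, (A,nl)→754200; best=9700 via (E,merge)
  {ABD}: card=2500; try (D,merge)→6950, (D,nl_idx)→7000, (D,hash)→7100, (A,hash)→11600, (A,merge)→39200, (D,nl)→52900 …(+1); best=6950 via (D,merge)
  {BCDE}: card=3125000; try (C,hash)→47350, (D,hash)→266100, (E,hash)→270600, (C,merge)→513700, (D,merge)→4764350, (E,merge)→4766600 …(+4); best=47350 via (C,hash)
  {ABCE}: card=250000; try (C,hash)→17600, (E,hash)→36700, (C,merge)→45200, (A,hash)→267500, (E,merge)→332700, (C,nl)→759700 …(+3); best=17600 via (C,hash)
  {ABCD}: card=250000; try (C,hash)→14850, (D,hash)→31700, (C,merge)→42450, (A,hash)→267000, (D,merge)→329950, (D,nl_idx)→417700 …(+4); best=14850 via (C,hash)
  {ABDE}: card=31250; try (D,hash)→16200, (E,hash)→18450, (E,merge)→44450, (D,merge)→44450, (A,hash)→47350, (D,nl_idx)→60950 …(+4); best=16200 via (D,hash)
  {ABCDE}: card=3125000; try (C,hash)→52850, (D,hash)→271600, (E,hash)→273850, (C,merge)→519200, (A,hash)→3177750, (E,merge)→4769850 …(+7); best=52850 via (C,hash)

cost=52850; order=A,B,E,D,C; methods=nl_idx,merge,hash,hash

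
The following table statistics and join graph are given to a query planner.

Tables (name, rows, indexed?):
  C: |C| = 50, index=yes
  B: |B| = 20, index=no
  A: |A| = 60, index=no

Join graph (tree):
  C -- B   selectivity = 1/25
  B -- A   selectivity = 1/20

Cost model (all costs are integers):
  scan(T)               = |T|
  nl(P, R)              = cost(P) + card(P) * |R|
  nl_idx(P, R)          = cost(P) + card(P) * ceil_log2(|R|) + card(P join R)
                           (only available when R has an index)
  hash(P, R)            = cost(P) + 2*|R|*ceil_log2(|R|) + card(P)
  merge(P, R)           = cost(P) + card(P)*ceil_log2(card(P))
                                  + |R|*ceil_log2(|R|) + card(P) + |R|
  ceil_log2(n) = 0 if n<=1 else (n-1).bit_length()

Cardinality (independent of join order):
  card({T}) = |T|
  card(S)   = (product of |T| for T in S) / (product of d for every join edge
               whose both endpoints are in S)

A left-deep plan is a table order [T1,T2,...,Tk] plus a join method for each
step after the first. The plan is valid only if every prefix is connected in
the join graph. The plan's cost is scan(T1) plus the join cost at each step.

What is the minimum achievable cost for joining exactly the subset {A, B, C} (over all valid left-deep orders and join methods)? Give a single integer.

Selinger DP over subsets of {A,B,C}:
  {C}: scan cost=50, card=50
  {B}: scan cost=20, card=20
  {A}: scan cost=60, card=60
  {BC}: card=40; try (C,nl_idx)→180, (B,hash)→300, (C,merge)→490, (B,merge)→520, (C,hash)→640, (C,nl)→1020 …(+1); best=180 via (C,nl_idx)
  {AB}: card=60; try (B,hash)→320, (A,merge)→560, (B,merge)→600, (A,hash)→760, (A,nl)→1220, (B,nl)→1260; best=320 via (B,hash)
  {ABC}: card=120; try (C,nl_idx)→800, (A,merge)→880, (A,hash)→940, (C,hash)→980, (C,merge)→1090, (A,nl)→2580 …(+1); best=800 via (C,nl_idx)

800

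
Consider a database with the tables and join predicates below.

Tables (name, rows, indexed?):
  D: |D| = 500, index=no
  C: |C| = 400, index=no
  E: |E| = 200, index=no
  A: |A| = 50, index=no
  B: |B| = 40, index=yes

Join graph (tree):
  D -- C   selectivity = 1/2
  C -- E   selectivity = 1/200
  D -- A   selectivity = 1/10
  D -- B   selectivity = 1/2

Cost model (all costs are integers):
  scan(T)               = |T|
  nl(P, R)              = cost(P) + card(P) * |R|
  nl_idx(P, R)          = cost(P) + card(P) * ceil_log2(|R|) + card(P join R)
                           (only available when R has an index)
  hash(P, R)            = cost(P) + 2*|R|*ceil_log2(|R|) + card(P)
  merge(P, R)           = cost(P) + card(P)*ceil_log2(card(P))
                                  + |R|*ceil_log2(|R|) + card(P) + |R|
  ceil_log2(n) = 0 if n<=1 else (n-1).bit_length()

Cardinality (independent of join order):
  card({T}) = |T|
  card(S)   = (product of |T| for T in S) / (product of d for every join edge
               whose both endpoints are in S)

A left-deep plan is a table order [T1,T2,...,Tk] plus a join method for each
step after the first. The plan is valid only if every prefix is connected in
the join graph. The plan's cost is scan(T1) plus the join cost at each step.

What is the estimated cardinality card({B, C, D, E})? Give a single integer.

Tables in S: B(40), C(400), D(500), E(200)
Edges inside S: D-C(d=2), C-E(d=200), D-B(d=2)
numerator = 40 * 400 * 500 * 200 = 1600000000
denominator = 2 * 200 * 2 = 800
card(S) = 1600000000 / 800 = 2000000

2000000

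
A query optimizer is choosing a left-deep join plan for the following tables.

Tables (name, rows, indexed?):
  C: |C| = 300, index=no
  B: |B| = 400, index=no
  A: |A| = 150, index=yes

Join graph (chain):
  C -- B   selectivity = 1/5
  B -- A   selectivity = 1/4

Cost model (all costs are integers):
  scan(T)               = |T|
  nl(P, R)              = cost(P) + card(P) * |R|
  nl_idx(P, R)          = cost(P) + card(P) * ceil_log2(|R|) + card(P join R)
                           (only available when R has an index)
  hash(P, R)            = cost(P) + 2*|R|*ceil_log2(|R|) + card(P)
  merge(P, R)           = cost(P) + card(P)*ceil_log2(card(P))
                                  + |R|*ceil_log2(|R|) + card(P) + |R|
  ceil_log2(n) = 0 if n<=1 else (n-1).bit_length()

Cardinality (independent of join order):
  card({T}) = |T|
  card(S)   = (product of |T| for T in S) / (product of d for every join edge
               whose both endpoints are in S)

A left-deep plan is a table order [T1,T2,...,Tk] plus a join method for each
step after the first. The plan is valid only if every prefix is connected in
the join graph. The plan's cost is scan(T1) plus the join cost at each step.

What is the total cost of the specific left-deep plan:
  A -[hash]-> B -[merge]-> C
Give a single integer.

step 1: scan A: cost=150, card=150
step 2: join B via hash
    card(P join B) = 150*400/(4) = 15000
    cost = 150 + 2*400*9 + 150 = 7500
step 3: join C via merge
    card(P join C) = 15000*300/(5) = 900000
    cost = 7500 + 15000*14 + 300*9 + 15000 + 300 = 235500

235500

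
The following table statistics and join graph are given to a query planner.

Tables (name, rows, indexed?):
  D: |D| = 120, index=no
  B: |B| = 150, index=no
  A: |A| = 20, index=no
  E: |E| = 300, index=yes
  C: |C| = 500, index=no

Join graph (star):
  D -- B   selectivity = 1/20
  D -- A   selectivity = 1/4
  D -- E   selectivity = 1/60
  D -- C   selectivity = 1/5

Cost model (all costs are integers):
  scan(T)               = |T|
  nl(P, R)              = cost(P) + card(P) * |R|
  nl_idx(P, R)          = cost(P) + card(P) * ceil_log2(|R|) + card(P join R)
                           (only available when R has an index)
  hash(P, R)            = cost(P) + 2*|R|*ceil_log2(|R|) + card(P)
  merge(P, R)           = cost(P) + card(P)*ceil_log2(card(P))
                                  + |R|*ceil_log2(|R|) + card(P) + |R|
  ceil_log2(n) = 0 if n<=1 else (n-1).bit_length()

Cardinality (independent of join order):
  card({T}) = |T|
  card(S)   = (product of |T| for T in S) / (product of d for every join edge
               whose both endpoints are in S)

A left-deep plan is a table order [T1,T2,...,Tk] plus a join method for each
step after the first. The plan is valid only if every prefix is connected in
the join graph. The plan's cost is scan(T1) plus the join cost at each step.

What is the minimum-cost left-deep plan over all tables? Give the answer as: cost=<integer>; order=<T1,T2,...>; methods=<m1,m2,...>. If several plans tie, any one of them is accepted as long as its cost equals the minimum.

Selinger DP (subsets sized 1..n):
  {D}: scan cost=120, card=120
  {B}: scan cost=150, card=150
  {A}: scan cost=20, card=20
  {E}: scan cost=300, card=300
  {C}: scan cost=500, card=500
  {BD}: card=900; try (D,hash)→1980, (B,merge)→2430, (D,merge)→2460, (B,hash)→2640, (B,nl)→18120, (D,nl)→18150; best=1980 via (D,hash)
  {AD}: card=600; try (A,hash)→440, (D,merge)→1100, (A,merge)→1200, (D,hash)→1720, (D,nl)→2420, (A,nl)→2520; best=440 via (A,hash)
  {DE}: card=600; try (E,nl_idx)→1800, (D,hash)→2280, (E,merge)→4080, (D,merge)→4260, (E,hash)→5640, (E,nl)→36120 …(+1); best=1800 via (E,nl_idx)
  {CD}: card=12000; try (D,hash)→2680, (C,merge)→6080, (D,merge)→6460, (C,hash)→9240, (C,nl)→60120, (D,nl)→60500; best=2680 via (D,hash)
  {ABD}: card=4500; try (A,hash)→3080, (B,hash)→3440, (B,merge)→8390, (A,merge)→12000, (A,nl)→19980, (B,nl)→90440; best=3080 via (A,hash)
  {BDE}: card=4500; try (B,hash)→4800, (E,hash)→8280, (B,merge)→9750, (E,nl_idx)→14580, (E,merge)→14880, (B,nl)→91800 …(+1); best=4800 via (B,hash)
  {BCD}: card=90000; try (C,hash)→11880, (C,merge)→16880, (B,hash)→17080, (B,merge)→184030, (C,nl)→451980, (B,nl)→1802680; best=11880 via (C,hash)
  {ADE}: card=3000; try (A,hash)→2600, (E,hash)→6440, (A,merge)→8520, (E,nl_idx)→8840, (E,merge)→10040, (A,nl)→13800 …(+1); best=2600 via (A,hash)
  {ACD}: card=60000; try (C,hash)→10040, (C,merge)→12040, (A,hash)→14880, (A,merge)→182800, (A,nl)→242680, (C,nl)→300440; best=10040 via (C,hash)
  {CDE}: card=60000; try (C,hash)→11400, (C,merge)→13400, (E,hash)→20080, (E,nl_idx)→170680, (E,merge)→185680, (C,nl)→301800 …(+1); best=11400 via (C,hash)
  {ABDE}: card=22500; try (B,hash)→8000, (A,hash)→9500, (E,hash)→12980, (B,merge)→42950, (E,nl_idx)→66080, (A,merge)→67920 …(+4); best=8000 via (B,hash)
  {ABCD}: card=450000; try (C,hash)→16580, (C,merge)→71080, (B,hash)→72440, (A,hash)→102080, (B,merge)→1031390, (A,merge)→1632000 …(+3); best=16580 via (C,hash)
  {BCDE}: card=450000; try (C,hash)→18300, (C,merge)→72800, (B,hash)→73800, (E,hash)→107280, (B,merge)→1032750, (E,nl_idx)→1271880 …(+4); best=18300 via (C,hash)
  {ACDE}: card=300000; try (C,hash)→14600, (C,merge)→46600, (A,hash)→71600, (E,hash)→75440, (E,nl_idx)→850040, (A,merge)→1031520 …(+4); best=14600 via (C,hash)
  {ABCDE}: card=2250000; try (C,hash)→39500, (B,hash)→317000, (C,merge)→373000, (A,hash)→468500, (E,hash)→471980, (B,merge)→6015950 …(+7); best=39500 via (C,hash)

cost=39500; order=D,E,A,B,C; methods=nl_idx,hash,hash,hash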